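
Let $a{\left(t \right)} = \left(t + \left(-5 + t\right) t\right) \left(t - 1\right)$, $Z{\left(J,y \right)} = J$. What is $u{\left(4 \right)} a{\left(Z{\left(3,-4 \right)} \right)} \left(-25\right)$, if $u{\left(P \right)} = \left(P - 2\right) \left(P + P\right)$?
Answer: $2400$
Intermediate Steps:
$u{\left(P \right)} = 2 P \left(-2 + P\right)$ ($u{\left(P \right)} = \left(-2 + P\right) 2 P = 2 P \left(-2 + P\right)$)
$a{\left(t \right)} = \left(-1 + t\right) \left(t + t \left(-5 + t\right)\right)$ ($a{\left(t \right)} = \left(t + t \left(-5 + t\right)\right) \left(-1 + t\right) = \left(-1 + t\right) \left(t + t \left(-5 + t\right)\right)$)
$u{\left(4 \right)} a{\left(Z{\left(3,-4 \right)} \right)} \left(-25\right) = 2 \cdot 4 \left(-2 + 4\right) 3 \left(4 + 3^{2} - 15\right) \left(-25\right) = 2 \cdot 4 \cdot 2 \cdot 3 \left(4 + 9 - 15\right) \left(-25\right) = 16 \cdot 3 \left(-2\right) \left(-25\right) = 16 \left(-6\right) \left(-25\right) = \left(-96\right) \left(-25\right) = 2400$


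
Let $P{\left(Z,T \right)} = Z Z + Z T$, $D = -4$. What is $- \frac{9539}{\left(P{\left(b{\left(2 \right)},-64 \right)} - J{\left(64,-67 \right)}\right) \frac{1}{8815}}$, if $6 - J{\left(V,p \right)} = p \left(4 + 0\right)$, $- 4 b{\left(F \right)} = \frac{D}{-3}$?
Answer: $\frac{756776565}{2273} \approx 3.3294 \cdot 10^{5}$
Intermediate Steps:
$b{\left(F \right)} = - \frac{1}{3}$ ($b{\left(F \right)} = - \frac{\left(-4\right) \frac{1}{-3}}{4} = - \frac{\left(-4\right) \left(- \frac{1}{3}\right)}{4} = \left(- \frac{1}{4}\right) \frac{4}{3} = - \frac{1}{3}$)
$P{\left(Z,T \right)} = Z^{2} + T Z$
$J{\left(V,p \right)} = 6 - 4 p$ ($J{\left(V,p \right)} = 6 - p \left(4 + 0\right) = 6 - p 4 = 6 - 4 p$)
$- \frac{9539}{\left(P{\left(b{\left(2 \right)},-64 \right)} - J{\left(64,-67 \right)}\right) \frac{1}{8815}} = - \frac{9539}{\left(- \frac{-64 - \frac{1}{3}}{3} - \left(6 - -268\right)\right) \frac{1}{8815}} = - \frac{9539}{\left(\left(- \frac{1}{3}\right) \left(- \frac{193}{3}\right) - \left(6 + 268\right)\right) \frac{1}{8815}} = - \frac{9539}{\left(\frac{193}{9} - 274\right) \frac{1}{8815}} = - \frac{9539}{\left(- \frac{2273}{9}\right) \frac{1}{8815}} = - \frac{9539}{- \frac{2273}{79335}} = \left(-9539\right) \left(- \frac{79335}{2273}\right) = \frac{756776565}{2273}$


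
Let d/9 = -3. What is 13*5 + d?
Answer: 38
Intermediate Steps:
d = -27 (d = 9*(-3) = -27)
13*5 + d = 13*5 - 27 = 65 - 27 = 38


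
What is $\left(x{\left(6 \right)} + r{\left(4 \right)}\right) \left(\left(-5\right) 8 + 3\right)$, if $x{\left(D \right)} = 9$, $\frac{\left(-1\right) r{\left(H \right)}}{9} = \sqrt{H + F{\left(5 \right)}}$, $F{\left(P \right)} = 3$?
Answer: $-333 + 333 \sqrt{7} \approx 548.04$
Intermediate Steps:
$r{\left(H \right)} = - 9 \sqrt{3 + H}$ ($r{\left(H \right)} = - 9 \sqrt{H + 3} = - 9 \sqrt{3 + H}$)
$\left(x{\left(6 \right)} + r{\left(4 \right)}\right) \left(\left(-5\right) 8 + 3\right) = \left(9 - 9 \sqrt{3 + 4}\right) \left(\left(-5\right) 8 + 3\right) = \left(9 - 9 \sqrt{7}\right) \left(-40 + 3\right) = \left(9 - 9 \sqrt{7}\right) \left(-37\right) = -333 + 333 \sqrt{7}$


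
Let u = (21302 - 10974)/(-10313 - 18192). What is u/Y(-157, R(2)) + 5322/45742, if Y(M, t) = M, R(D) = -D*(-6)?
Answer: 12144945073/102354243235 ≈ 0.11866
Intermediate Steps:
R(D) = 6*D (R(D) = -(-6)*D = 6*D)
u = -10328/28505 (u = 10328/(-28505) = 10328*(-1/28505) = -10328/28505 ≈ -0.36232)
u/Y(-157, R(2)) + 5322/45742 = -10328/28505/(-157) + 5322/45742 = -10328/28505*(-1/157) + 5322*(1/45742) = 10328/4475285 + 2661/22871 = 12144945073/102354243235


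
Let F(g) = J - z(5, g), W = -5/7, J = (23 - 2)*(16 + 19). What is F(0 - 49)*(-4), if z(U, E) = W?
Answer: -20600/7 ≈ -2942.9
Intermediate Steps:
J = 735 (J = 21*35 = 735)
W = -5/7 (W = -5*1/7 = -5/7 ≈ -0.71429)
z(U, E) = -5/7
F(g) = 5150/7 (F(g) = 735 - 1*(-5/7) = 735 + 5/7 = 5150/7)
F(0 - 49)*(-4) = (5150/7)*(-4) = -20600/7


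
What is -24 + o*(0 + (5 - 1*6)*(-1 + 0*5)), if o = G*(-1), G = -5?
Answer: -19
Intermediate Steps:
o = 5 (o = -5*(-1) = 5)
-24 + o*(0 + (5 - 1*6)*(-1 + 0*5)) = -24 + 5*(0 + (5 - 1*6)*(-1 + 0*5)) = -24 + 5*(0 + (5 - 6)*(-1 + 0)) = -24 + 5*(0 - 1*(-1)) = -24 + 5*(0 + 1) = -24 + 5*1 = -24 + 5 = -19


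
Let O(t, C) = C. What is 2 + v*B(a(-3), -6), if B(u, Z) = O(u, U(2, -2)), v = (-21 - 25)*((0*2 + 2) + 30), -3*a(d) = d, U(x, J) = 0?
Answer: 2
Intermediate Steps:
a(d) = -d/3
v = -1472 (v = -46*((0 + 2) + 30) = -46*(2 + 30) = -46*32 = -1472)
B(u, Z) = 0
2 + v*B(a(-3), -6) = 2 - 1472*0 = 2 + 0 = 2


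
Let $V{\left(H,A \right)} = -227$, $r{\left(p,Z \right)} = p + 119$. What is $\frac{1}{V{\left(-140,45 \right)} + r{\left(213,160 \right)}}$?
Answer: $\frac{1}{105} \approx 0.0095238$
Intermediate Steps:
$r{\left(p,Z \right)} = 119 + p$
$\frac{1}{V{\left(-140,45 \right)} + r{\left(213,160 \right)}} = \frac{1}{-227 + \left(119 + 213\right)} = \frac{1}{-227 + 332} = \frac{1}{105}$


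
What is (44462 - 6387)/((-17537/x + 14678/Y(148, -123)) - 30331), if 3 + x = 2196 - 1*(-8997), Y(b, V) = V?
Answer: -142019750/113585589 ≈ -1.2503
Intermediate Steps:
x = 11190 (x = -3 + (2196 - 1*(-8997)) = -3 + (2196 + 8997) = -3 + 11193 = 11190)
(44462 - 6387)/((-17537/x + 14678/Y(148, -123)) - 30331) = (44462 - 6387)/((-17537/11190 + 14678/(-123)) - 30331) = 38075/((-17537*1/11190 + 14678*(-1/123)) - 30331) = 38075/((-17537/11190 - 358/3) - 30331) = 38075/(-450959/3730 - 30331) = 38075/(-113585589/3730) = 38075*(-3730/113585589) = -142019750/113585589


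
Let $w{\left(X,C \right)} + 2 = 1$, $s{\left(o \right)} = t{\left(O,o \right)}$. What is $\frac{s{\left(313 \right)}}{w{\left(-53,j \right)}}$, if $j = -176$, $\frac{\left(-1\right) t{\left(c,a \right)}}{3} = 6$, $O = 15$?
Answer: $18$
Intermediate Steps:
$t{\left(c,a \right)} = -18$ ($t{\left(c,a \right)} = \left(-3\right) 6 = -18$)
$s{\left(o \right)} = -18$
$w{\left(X,C \right)} = -1$ ($w{\left(X,C \right)} = -2 + 1 = -1$)
$\frac{s{\left(313 \right)}}{w{\left(-53,j \right)}} = - \frac{18}{-1} = \left(-18\right) \left(-1\right) = 18$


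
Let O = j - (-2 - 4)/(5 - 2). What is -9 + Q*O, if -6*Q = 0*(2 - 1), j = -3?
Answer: -9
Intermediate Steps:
Q = 0 (Q = -0*(2 - 1) = -0 = -1/6*0 = 0)
O = -1 (O = -3 - (-2 - 4)/(5 - 2) = -3 - (-6)/3 = -3 - 1*(-2) = -3 + 2 = -1)
-9 + Q*O = -9 + 0*(-1) = -9 + 0 = -9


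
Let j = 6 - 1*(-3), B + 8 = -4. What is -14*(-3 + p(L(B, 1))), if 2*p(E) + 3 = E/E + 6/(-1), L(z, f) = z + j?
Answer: 98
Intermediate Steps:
B = -12 (B = -8 - 4 = -12)
j = 9 (j = 6 + 3 = 9)
L(z, f) = 9 + z (L(z, f) = z + 9 = 9 + z)
p(E) = -4 (p(E) = -3/2 + (E/E + 6/(-1))/2 = -3/2 + (1 + 6*(-1))/2 = -3/2 + (1 - 6)/2 = -3/2 + (½)*(-5) = -3/2 - 5/2 = -4)
-14*(-3 + p(L(B, 1))) = -14*(-3 - 4) = -14*(-7) = 98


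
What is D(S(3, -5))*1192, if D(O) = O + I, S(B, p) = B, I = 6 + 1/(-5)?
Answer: 52448/5 ≈ 10490.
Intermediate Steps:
I = 29/5 (I = 6 - ⅕ = 29/5 ≈ 5.8000)
D(O) = 29/5 + O (D(O) = O + 29/5 = 29/5 + O)
D(S(3, -5))*1192 = (29/5 + 3)*1192 = (44/5)*1192 = 52448/5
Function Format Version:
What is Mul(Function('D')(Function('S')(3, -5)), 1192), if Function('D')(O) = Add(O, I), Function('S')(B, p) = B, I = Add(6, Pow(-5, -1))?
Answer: Rational(52448, 5) ≈ 10490.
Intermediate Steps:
I = Rational(29, 5) (I = Add(6, Rational(-1, 5)) = Rational(29, 5) ≈ 5.8000)
Function('D')(O) = Add(Rational(29, 5), O) (Function('D')(O) = Add(O, Rational(29, 5)) = Add(Rational(29, 5), O))
Mul(Function('D')(Function('S')(3, -5)), 1192) = Mul(Add(Rational(29, 5), 3), 1192) = Mul(Rational(44, 5), 1192) = Rational(52448, 5)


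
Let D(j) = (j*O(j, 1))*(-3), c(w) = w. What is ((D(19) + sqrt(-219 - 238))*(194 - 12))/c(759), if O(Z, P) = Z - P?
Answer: -62244/253 + 182*I*sqrt(457)/759 ≈ -246.02 + 5.1261*I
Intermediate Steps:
D(j) = -3*j*(-1 + j) (D(j) = (j*(j - 1*1))*(-3) = (j*(j - 1))*(-3) = (j*(-1 + j))*(-3) = -3*j*(-1 + j))
((D(19) + sqrt(-219 - 238))*(194 - 12))/c(759) = ((3*19*(1 - 1*19) + sqrt(-219 - 238))*(194 - 12))/759 = ((3*19*(1 - 19) + sqrt(-457))*182)*(1/759) = ((3*19*(-18) + I*sqrt(457))*182)*(1/759) = ((-1026 + I*sqrt(457))*182)*(1/759) = (-186732 + 182*I*sqrt(457))*(1/759) = -62244/253 + 182*I*sqrt(457)/759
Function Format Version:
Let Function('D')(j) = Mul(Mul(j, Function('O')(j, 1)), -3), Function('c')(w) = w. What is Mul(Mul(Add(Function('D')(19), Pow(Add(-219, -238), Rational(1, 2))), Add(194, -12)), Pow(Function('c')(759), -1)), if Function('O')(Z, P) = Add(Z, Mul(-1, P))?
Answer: Add(Rational(-62244, 253), Mul(Rational(182, 759), I, Pow(457, Rational(1, 2)))) ≈ Add(-246.02, Mul(5.1261, I))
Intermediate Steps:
Function('D')(j) = Mul(-3, j, Add(-1, j)) (Function('D')(j) = Mul(Mul(j, Add(j, Mul(-1, 1))), -3) = Mul(Mul(j, Add(j, -1)), -3) = Mul(Mul(j, Add(-1, j)), -3) = Mul(-3, j, Add(-1, j)))
Mul(Mul(Add(Function('D')(19), Pow(Add(-219, -238), Rational(1, 2))), Add(194, -12)), Pow(Function('c')(759), -1)) = Mul(Mul(Add(Mul(3, 19, Add(1, Mul(-1, 19))), Pow(Add(-219, -238), Rational(1, 2))), Add(194, -12)), Pow(759, -1)) = Mul(Mul(Add(Mul(3, 19, Add(1, -19)), Pow(-457, Rational(1, 2))), 182), Rational(1, 759)) = Mul(Mul(Add(Mul(3, 19, -18), Mul(I, Pow(457, Rational(1, 2)))), 182), Rational(1, 759)) = Mul(Mul(Add(-1026, Mul(I, Pow(457, Rational(1, 2)))), 182), Rational(1, 759)) = Mul(Add(-186732, Mul(182, I, Pow(457, Rational(1, 2)))), Rational(1, 759)) = Add(Rational(-62244, 253), Mul(Rational(182, 759), I, Pow(457, Rational(1, 2))))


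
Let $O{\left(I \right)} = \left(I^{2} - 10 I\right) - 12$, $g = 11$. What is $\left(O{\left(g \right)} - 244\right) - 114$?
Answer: $-359$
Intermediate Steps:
$O{\left(I \right)} = -12 + I^{2} - 10 I$
$\left(O{\left(g \right)} - 244\right) - 114 = \left(\left(-12 + 11^{2} - 110\right) - 244\right) - 114 = \left(\left(-12 + 121 - 110\right) - 244\right) - 114 = \left(-1 - 244\right) - 114 = -245 - 114 = -359$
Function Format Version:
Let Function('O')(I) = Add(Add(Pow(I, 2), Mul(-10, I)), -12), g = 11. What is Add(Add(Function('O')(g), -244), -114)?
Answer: -359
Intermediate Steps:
Function('O')(I) = Add(-12, Pow(I, 2), Mul(-10, I))
Add(Add(Function('O')(g), -244), -114) = Add(Add(Add(-12, Pow(11, 2), Mul(-10, 11)), -244), -114) = Add(Add(Add(-12, 121, -110), -244), -114) = Add(Add(-1, -244), -114) = Add(-245, -114) = -359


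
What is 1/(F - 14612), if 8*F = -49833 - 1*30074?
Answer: -8/196803 ≈ -4.0650e-5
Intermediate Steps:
F = -79907/8 (F = (-49833 - 1*30074)/8 = (-49833 - 30074)/8 = (⅛)*(-79907) = -79907/8 ≈ -9988.4)
1/(F - 14612) = 1/(-79907/8 - 14612) = 1/(-196803/8) = -8/196803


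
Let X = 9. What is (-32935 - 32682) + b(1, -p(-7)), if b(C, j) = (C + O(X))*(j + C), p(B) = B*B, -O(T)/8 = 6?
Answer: -63361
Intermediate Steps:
O(T) = -48 (O(T) = -8*6 = -48)
p(B) = B²
b(C, j) = (-48 + C)*(C + j) (b(C, j) = (C - 48)*(j + C) = (-48 + C)*(C + j))
(-32935 - 32682) + b(1, -p(-7)) = (-32935 - 32682) + (1² - 48*1 - (-48)*(-7)² + 1*(-1*(-7)²)) = -65617 + (1 - 48 - (-48)*49 + 1*(-1*49)) = -65617 + (1 - 48 - 48*(-49) + 1*(-49)) = -65617 + (1 - 48 + 2352 - 49) = -65617 + 2256 = -63361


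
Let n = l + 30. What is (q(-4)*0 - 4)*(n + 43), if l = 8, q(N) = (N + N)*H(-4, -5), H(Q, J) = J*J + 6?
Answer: -324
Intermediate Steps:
H(Q, J) = 6 + J**2 (H(Q, J) = J**2 + 6 = 6 + J**2)
q(N) = 62*N (q(N) = (N + N)*(6 + (-5)**2) = (2*N)*(6 + 25) = (2*N)*31 = 62*N)
n = 38 (n = 8 + 30 = 38)
(q(-4)*0 - 4)*(n + 43) = ((62*(-4))*0 - 4)*(38 + 43) = (-248*0 - 4)*81 = (0 - 4)*81 = -4*81 = -324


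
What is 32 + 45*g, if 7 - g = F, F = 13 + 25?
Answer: -1363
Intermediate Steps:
F = 38
g = -31 (g = 7 - 1*38 = 7 - 38 = -31)
32 + 45*g = 32 + 45*(-31) = 32 - 1395 = -1363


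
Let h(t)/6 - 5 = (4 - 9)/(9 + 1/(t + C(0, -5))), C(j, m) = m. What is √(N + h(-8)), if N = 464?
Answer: √1650506/58 ≈ 22.150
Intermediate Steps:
h(t) = 30 - 30/(9 + 1/(-5 + t)) (h(t) = 30 + 6*((4 - 9)/(9 + 1/(t - 5))) = 30 + 6*(-5/(9 + 1/(-5 + t))) = 30 - 30/(9 + 1/(-5 + t)))
√(N + h(-8)) = √(464 + 30*(-39 + 8*(-8))/(-44 + 9*(-8))) = √(464 + 30*(-39 - 64)/(-44 - 72)) = √(464 + 30*(-103)/(-116)) = √(464 + 30*(-1/116)*(-103)) = √(464 + 1545/58) = √(28457/58) = √1650506/58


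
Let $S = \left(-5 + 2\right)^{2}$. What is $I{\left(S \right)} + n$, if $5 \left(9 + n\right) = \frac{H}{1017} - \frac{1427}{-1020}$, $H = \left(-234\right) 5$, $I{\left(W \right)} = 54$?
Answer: $\frac{25962151}{576300} \approx 45.05$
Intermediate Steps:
$S = 9$ ($S = \left(-3\right)^{2} = 9$)
$H = -1170$
$n = - \frac{5158049}{576300}$ ($n = -9 + \frac{- \frac{1170}{1017} - \frac{1427}{-1020}}{5} = -9 + \frac{\left(-1170\right) \frac{1}{1017} - - \frac{1427}{1020}}{5} = -9 + \frac{- \frac{130}{113} + \frac{1427}{1020}}{5} = -9 + \frac{1}{5} \cdot \frac{28651}{115260} = -9 + \frac{28651}{576300} = - \frac{5158049}{576300} \approx -8.9503$)
$I{\left(S \right)} + n = 54 - \frac{5158049}{576300} = \frac{25962151}{576300}$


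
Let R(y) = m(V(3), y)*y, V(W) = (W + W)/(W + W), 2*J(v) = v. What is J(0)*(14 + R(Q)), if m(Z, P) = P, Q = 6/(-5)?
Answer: 0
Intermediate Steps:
J(v) = v/2
V(W) = 1 (V(W) = (2*W)/((2*W)) = (2*W)*(1/(2*W)) = 1)
Q = -6/5 (Q = 6*(-1/5) = -6/5 ≈ -1.2000)
R(y) = y**2 (R(y) = y*y = y**2)
J(0)*(14 + R(Q)) = ((1/2)*0)*(14 + (-6/5)**2) = 0*(14 + 36/25) = 0*(386/25) = 0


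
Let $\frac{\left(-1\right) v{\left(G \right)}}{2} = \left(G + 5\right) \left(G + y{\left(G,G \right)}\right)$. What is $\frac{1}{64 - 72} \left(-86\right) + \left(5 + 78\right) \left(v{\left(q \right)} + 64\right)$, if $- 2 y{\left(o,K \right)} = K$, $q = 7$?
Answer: $- \frac{6597}{4} \approx -1649.3$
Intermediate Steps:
$y{\left(o,K \right)} = - \frac{K}{2}$
$v{\left(G \right)} = - G \left(5 + G\right)$ ($v{\left(G \right)} = - 2 \left(G + 5\right) \left(G - \frac{G}{2}\right) = - 2 \left(5 + G\right) \frac{G}{2} = - 2 \frac{G \left(5 + G\right)}{2} = - G \left(5 + G\right)$)
$\frac{1}{64 - 72} \left(-86\right) + \left(5 + 78\right) \left(v{\left(q \right)} + 64\right) = \frac{1}{64 - 72} \left(-86\right) + \left(5 + 78\right) \left(7 \left(-5 - 7\right) + 64\right) = \frac{1}{-8} \left(-86\right) + 83 \left(7 \left(-5 - 7\right) + 64\right) = \left(- \frac{1}{8}\right) \left(-86\right) + 83 \left(7 \left(-12\right) + 64\right) = \frac{43}{4} + 83 \left(-84 + 64\right) = \frac{43}{4} + 83 \left(-20\right) = \frac{43}{4} - 1660 = - \frac{6597}{4}$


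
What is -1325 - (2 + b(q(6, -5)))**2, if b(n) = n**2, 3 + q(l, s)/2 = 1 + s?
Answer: -40529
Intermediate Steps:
q(l, s) = -4 + 2*s (q(l, s) = -6 + 2*(1 + s) = -6 + (2 + 2*s) = -4 + 2*s)
-1325 - (2 + b(q(6, -5)))**2 = -1325 - (2 + (-4 + 2*(-5))**2)**2 = -1325 - (2 + (-4 - 10)**2)**2 = -1325 - (2 + (-14)**2)**2 = -1325 - (2 + 196)**2 = -1325 - 1*198**2 = -1325 - 1*39204 = -1325 - 39204 = -40529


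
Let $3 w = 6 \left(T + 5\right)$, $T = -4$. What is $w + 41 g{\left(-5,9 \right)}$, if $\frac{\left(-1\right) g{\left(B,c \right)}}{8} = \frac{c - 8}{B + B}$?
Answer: $\frac{174}{5} \approx 34.8$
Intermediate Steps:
$g{\left(B,c \right)} = - \frac{4 \left(-8 + c\right)}{B}$ ($g{\left(B,c \right)} = - 8 \frac{c - 8}{B + B} = - 8 \frac{-8 + c}{2 B} = - \frac{4 \left(-8 + c\right)}{B}$)
$w = 2$ ($w = \frac{6 \left(-4 + 5\right)}{3} = \frac{6 \cdot 1}{3} = \frac{1}{3} \cdot 6 = 2$)
$w + 41 g{\left(-5,9 \right)} = 2 + 41 \frac{4 \left(8 - 9\right)}{-5} = 2 + 41 \cdot 4 \left(- \frac{1}{5}\right) \left(8 - 9\right) = 2 + 41 \cdot 4 \left(- \frac{1}{5}\right) \left(-1\right) = 2 + 41 \cdot \frac{4}{5} = 2 + \frac{164}{5} = \frac{174}{5}$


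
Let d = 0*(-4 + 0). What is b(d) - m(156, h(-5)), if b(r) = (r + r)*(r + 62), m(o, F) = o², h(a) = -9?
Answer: -24336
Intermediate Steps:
d = 0 (d = 0*(-4) = 0)
b(r) = 2*r*(62 + r) (b(r) = (2*r)*(62 + r) = 2*r*(62 + r))
b(d) - m(156, h(-5)) = 2*0*(62 + 0) - 1*156² = 2*0*62 - 1*24336 = 0 - 24336 = -24336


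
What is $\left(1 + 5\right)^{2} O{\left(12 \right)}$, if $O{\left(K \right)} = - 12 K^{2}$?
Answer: $-62208$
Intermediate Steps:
$\left(1 + 5\right)^{2} O{\left(12 \right)} = \left(1 + 5\right)^{2} \left(- 12 \cdot 12^{2}\right) = 6^{2} \left(\left(-12\right) 144\right) = 36 \left(-1728\right) = -62208$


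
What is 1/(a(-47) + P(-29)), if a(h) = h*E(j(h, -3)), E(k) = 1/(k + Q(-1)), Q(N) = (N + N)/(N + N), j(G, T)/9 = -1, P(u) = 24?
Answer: 8/239 ≈ 0.033473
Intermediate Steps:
j(G, T) = -9 (j(G, T) = 9*(-1) = -9)
Q(N) = 1 (Q(N) = (2*N)/((2*N)) = (2*N)*(1/(2*N)) = 1)
E(k) = 1/(1 + k) (E(k) = 1/(k + 1) = 1/(1 + k))
a(h) = -h/8 (a(h) = h/(1 - 9) = h/(-8) = h*(-1/8) = -h/8)
1/(a(-47) + P(-29)) = 1/(-1/8*(-47) + 24) = 1/(47/8 + 24) = 1/(239/8) = 8/239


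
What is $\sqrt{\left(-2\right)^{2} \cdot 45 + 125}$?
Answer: $\sqrt{305} \approx 17.464$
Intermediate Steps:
$\sqrt{\left(-2\right)^{2} \cdot 45 + 125} = \sqrt{4 \cdot 45 + 125} = \sqrt{180 + 125} = \sqrt{305}$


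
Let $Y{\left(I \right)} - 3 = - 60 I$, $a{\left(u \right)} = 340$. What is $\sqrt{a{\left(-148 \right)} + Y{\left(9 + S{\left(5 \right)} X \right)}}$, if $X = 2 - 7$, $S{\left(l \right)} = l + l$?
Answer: $\sqrt{2803} \approx 52.943$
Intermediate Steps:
$S{\left(l \right)} = 2 l$
$X = -5$ ($X = 2 - 7 = -5$)
$Y{\left(I \right)} = 3 - 60 I$
$\sqrt{a{\left(-148 \right)} + Y{\left(9 + S{\left(5 \right)} X \right)}} = \sqrt{340 - \left(-3 + 60 \left(9 + 2 \cdot 5 \left(-5\right)\right)\right)} = \sqrt{340 - \left(-3 + 60 \left(9 + 10 \left(-5\right)\right)\right)} = \sqrt{340 - \left(-3 + 60 \left(9 - 50\right)\right)} = \sqrt{340 + \left(3 - -2460\right)} = \sqrt{340 + \left(3 + 2460\right)} = \sqrt{340 + 2463} = \sqrt{2803}$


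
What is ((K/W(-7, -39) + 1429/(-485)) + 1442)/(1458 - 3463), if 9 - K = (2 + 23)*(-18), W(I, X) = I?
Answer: -4662972/6806975 ≈ -0.68503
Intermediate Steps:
K = 459 (K = 9 - (2 + 23)*(-18) = 9 - 25*(-18) = 9 - 1*(-450) = 9 + 450 = 459)
((K/W(-7, -39) + 1429/(-485)) + 1442)/(1458 - 3463) = ((459/(-7) + 1429/(-485)) + 1442)/(1458 - 3463) = ((459*(-⅐) + 1429*(-1/485)) + 1442)/(-2005) = ((-459/7 - 1429/485) + 1442)*(-1/2005) = (-232618/3395 + 1442)*(-1/2005) = (4662972/3395)*(-1/2005) = -4662972/6806975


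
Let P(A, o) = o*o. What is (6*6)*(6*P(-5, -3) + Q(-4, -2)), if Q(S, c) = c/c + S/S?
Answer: 2016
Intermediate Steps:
Q(S, c) = 2 (Q(S, c) = 1 + 1 = 2)
P(A, o) = o²
(6*6)*(6*P(-5, -3) + Q(-4, -2)) = (6*6)*(6*(-3)² + 2) = 36*(6*9 + 2) = 36*(54 + 2) = 36*56 = 2016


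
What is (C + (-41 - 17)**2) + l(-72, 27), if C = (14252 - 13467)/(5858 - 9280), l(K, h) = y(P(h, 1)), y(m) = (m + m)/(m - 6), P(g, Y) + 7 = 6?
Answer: 80582605/23954 ≈ 3364.1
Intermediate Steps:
P(g, Y) = -1 (P(g, Y) = -7 + 6 = -1)
y(m) = 2*m/(-6 + m) (y(m) = (2*m)/(-6 + m) = 2*m/(-6 + m))
l(K, h) = 2/7 (l(K, h) = 2*(-1)/(-6 - 1) = 2*(-1)/(-7) = 2*(-1)*(-1/7) = 2/7)
C = -785/3422 (C = 785/(-3422) = 785*(-1/3422) = -785/3422 ≈ -0.22940)
(C + (-41 - 17)**2) + l(-72, 27) = (-785/3422 + (-41 - 17)**2) + 2/7 = (-785/3422 + (-58)**2) + 2/7 = (-785/3422 + 3364) + 2/7 = 11510823/3422 + 2/7 = 80582605/23954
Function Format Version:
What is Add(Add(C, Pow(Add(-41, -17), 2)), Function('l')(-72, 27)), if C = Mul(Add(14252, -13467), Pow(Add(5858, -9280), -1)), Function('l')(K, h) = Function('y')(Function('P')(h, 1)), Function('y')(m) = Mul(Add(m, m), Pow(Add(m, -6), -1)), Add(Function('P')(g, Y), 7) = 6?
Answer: Rational(80582605, 23954) ≈ 3364.1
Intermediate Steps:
Function('P')(g, Y) = -1 (Function('P')(g, Y) = Add(-7, 6) = -1)
Function('y')(m) = Mul(2, m, Pow(Add(-6, m), -1)) (Function('y')(m) = Mul(Mul(2, m), Pow(Add(-6, m), -1)) = Mul(2, m, Pow(Add(-6, m), -1)))
Function('l')(K, h) = Rational(2, 7) (Function('l')(K, h) = Mul(2, -1, Pow(Add(-6, -1), -1)) = Mul(2, -1, Pow(-7, -1)) = Mul(2, -1, Rational(-1, 7)) = Rational(2, 7))
C = Rational(-785, 3422) (C = Mul(785, Pow(-3422, -1)) = Mul(785, Rational(-1, 3422)) = Rational(-785, 3422) ≈ -0.22940)
Add(Add(C, Pow(Add(-41, -17), 2)), Function('l')(-72, 27)) = Add(Add(Rational(-785, 3422), Pow(Add(-41, -17), 2)), Rational(2, 7)) = Add(Add(Rational(-785, 3422), Pow(-58, 2)), Rational(2, 7)) = Add(Add(Rational(-785, 3422), 3364), Rational(2, 7)) = Add(Rational(11510823, 3422), Rational(2, 7)) = Rational(80582605, 23954)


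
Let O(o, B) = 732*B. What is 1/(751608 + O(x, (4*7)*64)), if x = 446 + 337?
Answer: 1/2063352 ≈ 4.8465e-7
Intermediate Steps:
x = 783
1/(751608 + O(x, (4*7)*64)) = 1/(751608 + 732*((4*7)*64)) = 1/(751608 + 732*(28*64)) = 1/(751608 + 732*1792) = 1/(751608 + 1311744) = 1/2063352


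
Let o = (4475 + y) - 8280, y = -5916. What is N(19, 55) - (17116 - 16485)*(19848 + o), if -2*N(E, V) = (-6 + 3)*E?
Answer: -12780217/2 ≈ -6.3901e+6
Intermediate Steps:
o = -9721 (o = (4475 - 5916) - 8280 = -1441 - 8280 = -9721)
N(E, V) = 3*E/2 (N(E, V) = -(-6 + 3)*E/2 = -(-3)*E/2 = 3*E/2)
N(19, 55) - (17116 - 16485)*(19848 + o) = (3/2)*19 - (17116 - 16485)*(19848 - 9721) = 57/2 - 631*10127 = 57/2 - 1*6390137 = 57/2 - 6390137 = -12780217/2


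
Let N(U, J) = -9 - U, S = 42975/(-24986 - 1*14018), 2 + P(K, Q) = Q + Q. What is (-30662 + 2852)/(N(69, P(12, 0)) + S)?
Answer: 361567080/1028429 ≈ 351.57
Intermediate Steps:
P(K, Q) = -2 + 2*Q (P(K, Q) = -2 + (Q + Q) = -2 + 2*Q)
S = -42975/39004 (S = 42975/(-24986 - 14018) = 42975/(-39004) = 42975*(-1/39004) = -42975/39004 ≈ -1.1018)
(-30662 + 2852)/(N(69, P(12, 0)) + S) = (-30662 + 2852)/((-9 - 1*69) - 42975/39004) = -27810/((-9 - 69) - 42975/39004) = -27810/(-78 - 42975/39004) = -27810/(-3085287/39004) = -27810*(-39004/3085287) = 361567080/1028429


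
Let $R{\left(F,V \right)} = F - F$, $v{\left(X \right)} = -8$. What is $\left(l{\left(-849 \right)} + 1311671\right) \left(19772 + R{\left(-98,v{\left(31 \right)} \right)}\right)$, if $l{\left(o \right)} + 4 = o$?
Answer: $25917493496$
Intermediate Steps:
$l{\left(o \right)} = -4 + o$
$R{\left(F,V \right)} = 0$
$\left(l{\left(-849 \right)} + 1311671\right) \left(19772 + R{\left(-98,v{\left(31 \right)} \right)}\right) = \left(\left(-4 - 849\right) + 1311671\right) \left(19772 + 0\right) = \left(-853 + 1311671\right) 19772 = 1310818 \cdot 19772 = 25917493496$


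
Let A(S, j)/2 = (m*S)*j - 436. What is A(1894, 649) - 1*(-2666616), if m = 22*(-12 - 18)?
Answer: -1619886176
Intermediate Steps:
m = -660 (m = 22*(-30) = -660)
A(S, j) = -872 - 1320*S*j (A(S, j) = 2*((-660*S)*j - 436) = 2*(-660*S*j - 436) = 2*(-436 - 660*S*j) = -872 - 1320*S*j)
A(1894, 649) - 1*(-2666616) = (-872 - 1320*1894*649) - 1*(-2666616) = (-872 - 1622551920) + 2666616 = -1622552792 + 2666616 = -1619886176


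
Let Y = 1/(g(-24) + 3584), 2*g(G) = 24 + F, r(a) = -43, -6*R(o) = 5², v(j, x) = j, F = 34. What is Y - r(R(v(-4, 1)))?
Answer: 155360/3613 ≈ 43.000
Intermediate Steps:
R(o) = -25/6 (R(o) = -⅙*5² = -⅙*25 = -25/6)
g(G) = 29 (g(G) = (24 + 34)/2 = (½)*58 = 29)
Y = 1/3613 (Y = 1/(29 + 3584) = 1/3613 ≈ 0.00027678)
Y - r(R(v(-4, 1))) = 1/3613 - 1*(-43) = 1/3613 + 43 = 155360/3613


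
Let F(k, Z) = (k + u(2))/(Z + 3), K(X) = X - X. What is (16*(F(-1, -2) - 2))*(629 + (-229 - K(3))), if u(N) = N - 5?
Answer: -38400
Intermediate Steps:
K(X) = 0
u(N) = -5 + N
F(k, Z) = (-3 + k)/(3 + Z) (F(k, Z) = (k + (-5 + 2))/(Z + 3) = (k - 3)/(3 + Z) = (-3 + k)/(3 + Z))
(16*(F(-1, -2) - 2))*(629 + (-229 - K(3))) = (16*((-3 - 1)/(3 - 2) - 2))*(629 + (-229 - 1*0)) = (16*(-4/1 - 2))*(629 + (-229 + 0)) = (16*(1*(-4) - 2))*(629 - 229) = (16*(-4 - 2))*400 = (16*(-6))*400 = -96*400 = -38400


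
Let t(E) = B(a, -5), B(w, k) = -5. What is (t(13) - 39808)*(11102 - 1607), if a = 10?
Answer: -378024435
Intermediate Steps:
t(E) = -5
(t(13) - 39808)*(11102 - 1607) = (-5 - 39808)*(11102 - 1607) = -39813*9495 = -378024435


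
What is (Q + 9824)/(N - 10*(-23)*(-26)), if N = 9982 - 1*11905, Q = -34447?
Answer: 24623/7903 ≈ 3.1157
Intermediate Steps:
N = -1923 (N = 9982 - 11905 = -1923)
(Q + 9824)/(N - 10*(-23)*(-26)) = (-34447 + 9824)/(-1923 - 10*(-23)*(-26)) = -24623/(-1923 + 230*(-26)) = -24623/(-1923 - 5980) = -24623/(-7903) = -24623*(-1/7903) = 24623/7903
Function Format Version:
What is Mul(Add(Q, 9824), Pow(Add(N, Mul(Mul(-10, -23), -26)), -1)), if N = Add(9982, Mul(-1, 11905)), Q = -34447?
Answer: Rational(24623, 7903) ≈ 3.1157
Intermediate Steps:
N = -1923 (N = Add(9982, -11905) = -1923)
Mul(Add(Q, 9824), Pow(Add(N, Mul(Mul(-10, -23), -26)), -1)) = Mul(Add(-34447, 9824), Pow(Add(-1923, Mul(Mul(-10, -23), -26)), -1)) = Mul(-24623, Pow(Add(-1923, Mul(230, -26)), -1)) = Mul(-24623, Pow(Add(-1923, -5980), -1)) = Mul(-24623, Pow(-7903, -1)) = Mul(-24623, Rational(-1, 7903)) = Rational(24623, 7903)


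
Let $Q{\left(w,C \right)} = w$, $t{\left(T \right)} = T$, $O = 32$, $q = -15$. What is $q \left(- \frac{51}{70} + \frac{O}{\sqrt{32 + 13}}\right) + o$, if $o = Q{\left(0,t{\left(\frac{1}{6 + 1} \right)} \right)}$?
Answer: $\frac{153}{14} - 32 \sqrt{5} \approx -60.626$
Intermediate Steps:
$o = 0$
$q \left(- \frac{51}{70} + \frac{O}{\sqrt{32 + 13}}\right) + o = - 15 \left(- \frac{51}{70} + \frac{32}{\sqrt{32 + 13}}\right) + 0 = - 15 \left(\left(-51\right) \frac{1}{70} + \frac{32}{\sqrt{45}}\right) + 0 = - 15 \left(- \frac{51}{70} + \frac{32}{3 \sqrt{5}}\right) + 0 = - 15 \left(- \frac{51}{70} + 32 \frac{\sqrt{5}}{15}\right) + 0 = - 15 \left(- \frac{51}{70} + \frac{32 \sqrt{5}}{15}\right) + 0 = \left(\frac{153}{14} - 32 \sqrt{5}\right) + 0 = \frac{153}{14} - 32 \sqrt{5}$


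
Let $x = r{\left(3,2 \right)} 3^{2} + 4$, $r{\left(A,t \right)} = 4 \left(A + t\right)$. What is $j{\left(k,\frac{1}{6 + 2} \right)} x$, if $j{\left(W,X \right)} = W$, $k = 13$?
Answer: $2392$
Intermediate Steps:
$r{\left(A,t \right)} = 4 A + 4 t$
$x = 184$ ($x = \left(4 \cdot 3 + 4 \cdot 2\right) 3^{2} + 4 = \left(12 + 8\right) 9 + 4 = 20 \cdot 9 + 4 = 180 + 4 = 184$)
$j{\left(k,\frac{1}{6 + 2} \right)} x = 13 \cdot 184 = 2392$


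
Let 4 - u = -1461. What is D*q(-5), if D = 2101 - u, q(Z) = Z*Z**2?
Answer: -79500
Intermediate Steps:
u = 1465 (u = 4 - 1*(-1461) = 4 + 1461 = 1465)
q(Z) = Z**3
D = 636 (D = 2101 - 1*1465 = 2101 - 1465 = 636)
D*q(-5) = 636*(-5)**3 = 636*(-125) = -79500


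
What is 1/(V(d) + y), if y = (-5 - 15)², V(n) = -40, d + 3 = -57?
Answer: 1/360 ≈ 0.0027778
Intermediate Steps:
d = -60 (d = -3 - 57 = -60)
y = 400 (y = (-20)² = 400)
1/(V(d) + y) = 1/(-40 + 400) = 1/360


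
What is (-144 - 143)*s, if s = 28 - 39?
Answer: 3157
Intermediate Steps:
s = -11
(-144 - 143)*s = (-144 - 143)*(-11) = -287*(-11) = 3157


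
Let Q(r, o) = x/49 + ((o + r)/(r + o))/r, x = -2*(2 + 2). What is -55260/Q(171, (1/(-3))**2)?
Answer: 463023540/1319 ≈ 3.5104e+5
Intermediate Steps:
x = -8 (x = -2*4 = -8)
Q(r, o) = -8/49 + 1/r (Q(r, o) = -8/49 + ((o + r)/(r + o))/r = -8*1/49 + ((o + r)/(o + r))/r = -8/49 + 1/r)
-55260/Q(171, (1/(-3))**2) = -55260/(-8/49 + 1/171) = -55260/(-1319/8379) = -55260*(-8379/1319) = 463023540/1319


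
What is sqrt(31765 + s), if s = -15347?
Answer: sqrt(16418) ≈ 128.13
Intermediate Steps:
sqrt(31765 + s) = sqrt(31765 - 15347) = sqrt(16418)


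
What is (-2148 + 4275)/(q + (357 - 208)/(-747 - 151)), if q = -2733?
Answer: -1910046/2454383 ≈ -0.77822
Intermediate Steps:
(-2148 + 4275)/(q + (357 - 208)/(-747 - 151)) = (-2148 + 4275)/(-2733 + (357 - 208)/(-747 - 151)) = 2127/(-2733 + 149/(-898)) = 2127/(-2733 + 149*(-1/898)) = 2127/(-2733 - 149/898) = 2127/(-2454383/898) = 2127*(-898/2454383) = -1910046/2454383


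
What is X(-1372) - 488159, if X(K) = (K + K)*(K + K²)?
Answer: -5161985087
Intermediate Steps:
X(K) = 2*K*(K + K²) (X(K) = (2*K)*(K + K²) = 2*K*(K + K²))
X(-1372) - 488159 = 2*(-1372)²*(1 - 1372) - 488159 = 2*1882384*(-1371) - 488159 = -5161496928 - 488159 = -5161985087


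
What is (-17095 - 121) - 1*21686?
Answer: -38902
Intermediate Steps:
(-17095 - 121) - 1*21686 = -17216 - 21686 = -38902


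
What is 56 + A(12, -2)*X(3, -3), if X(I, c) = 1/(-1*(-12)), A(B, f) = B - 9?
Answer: 225/4 ≈ 56.250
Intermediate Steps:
A(B, f) = -9 + B
X(I, c) = 1/12
56 + A(12, -2)*X(3, -3) = 56 + (-9 + 12)*(1/12) = 56 + 3*(1/12) = 56 + 1/4 = 225/4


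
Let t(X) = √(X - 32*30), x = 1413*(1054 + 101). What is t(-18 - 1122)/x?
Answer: 2*I*√21/326403 ≈ 2.8079e-5*I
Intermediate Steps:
x = 1632015 (x = 1413*1155 = 1632015)
t(X) = √(-960 + X) (t(X) = √(X - 960) = √(-960 + X))
t(-18 - 1122)/x = √(-960 + (-18 - 1122))/1632015 = √(-960 - 1140)*(1/1632015) = √(-2100)*(1/1632015) = (10*I*√21)*(1/1632015) = 2*I*√21/326403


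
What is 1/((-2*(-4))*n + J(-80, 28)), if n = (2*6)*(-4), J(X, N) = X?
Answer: -1/464 ≈ -0.0021552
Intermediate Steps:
n = -48 (n = 12*(-4) = -48)
1/((-2*(-4))*n + J(-80, 28)) = 1/(-2*(-4)*(-48) - 80) = 1/(8*(-48) - 80) = 1/(-384 - 80) = 1/(-464) = -1/464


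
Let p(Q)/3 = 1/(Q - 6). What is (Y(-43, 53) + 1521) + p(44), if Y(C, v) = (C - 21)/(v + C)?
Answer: 287789/190 ≈ 1514.7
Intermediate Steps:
Y(C, v) = (-21 + C)/(C + v)
p(Q) = 3/(-6 + Q) (p(Q) = 3/(Q - 6) = 3/(-6 + Q))
(Y(-43, 53) + 1521) + p(44) = ((-21 - 43)/(-43 + 53) + 1521) + 3/(-6 + 44) = (-64/10 + 1521) + 3/38 = ((⅒)*(-64) + 1521) + 3*(1/38) = (-32/5 + 1521) + 3/38 = 7573/5 + 3/38 = 287789/190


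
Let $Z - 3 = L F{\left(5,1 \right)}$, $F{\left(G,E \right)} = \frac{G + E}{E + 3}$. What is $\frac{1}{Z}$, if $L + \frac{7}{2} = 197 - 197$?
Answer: $- \frac{4}{9} \approx -0.44444$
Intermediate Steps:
$L = - \frac{7}{2}$ ($L = - \frac{7}{2} + \left(197 - 197\right) = - \frac{7}{2} + 0 = - \frac{7}{2} \approx -3.5$)
$F{\left(G,E \right)} = \frac{E + G}{3 + E}$
$Z = - \frac{9}{4}$ ($Z = 3 - \frac{7 \frac{1 + 5}{3 + 1}}{2} = 3 - \frac{7 \cdot \frac{1}{4} \cdot 6}{2} = 3 - \frac{21}{4} = - \frac{9}{4} \approx -2.25$)
$\frac{1}{Z} = \frac{1}{- \frac{9}{4}} = - \frac{4}{9}$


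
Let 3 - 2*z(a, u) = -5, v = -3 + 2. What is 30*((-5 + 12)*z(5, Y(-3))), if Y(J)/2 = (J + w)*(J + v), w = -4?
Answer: 840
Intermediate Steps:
v = -1
Y(J) = 2*(-1 + J)*(-4 + J) (Y(J) = 2*((J - 4)*(J - 1)) = 2*((-4 + J)*(-1 + J)) = 2*((-1 + J)*(-4 + J)) = 2*(-1 + J)*(-4 + J))
z(a, u) = 4 (z(a, u) = 3/2 - ½*(-5) = 3/2 + 5/2 = 4)
30*((-5 + 12)*z(5, Y(-3))) = 30*((-5 + 12)*4) = 30*(7*4) = 30*28 = 840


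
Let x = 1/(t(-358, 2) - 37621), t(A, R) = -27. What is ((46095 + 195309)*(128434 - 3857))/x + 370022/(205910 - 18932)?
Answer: -105848511326895185165/93489 ≈ -1.1322e+15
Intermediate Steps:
x = -1/37648 (x = 1/(-27 - 37621) = 1/(-37648) = -1/37648 ≈ -2.6562e-5)
((46095 + 195309)*(128434 - 3857))/x + 370022/(205910 - 18932) = ((46095 + 195309)*(128434 - 3857))/(-1/37648) + 370022/(205910 - 18932) = (241404*124577)*(-37648) + 370022/186978 = 30073386108*(-37648) + 370022*(1/186978) = -1132202840193984 + 185011/93489 = -105848511326895185165/93489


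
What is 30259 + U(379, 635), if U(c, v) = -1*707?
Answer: 29552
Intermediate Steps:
U(c, v) = -707
30259 + U(379, 635) = 30259 - 707 = 29552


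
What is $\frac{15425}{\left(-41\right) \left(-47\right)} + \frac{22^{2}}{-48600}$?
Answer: $\frac{187180583}{23413050} \approx 7.9947$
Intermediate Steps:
$\frac{15425}{\left(-41\right) \left(-47\right)} + \frac{22^{2}}{-48600} = \frac{15425}{1927} + 484 \left(- \frac{1}{48600}\right) = 15425 \cdot \frac{1}{1927} - \frac{121}{12150} = \frac{15425}{1927} - \frac{121}{12150} = \frac{187180583}{23413050}$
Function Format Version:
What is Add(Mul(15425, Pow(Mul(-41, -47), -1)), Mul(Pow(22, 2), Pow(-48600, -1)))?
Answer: Rational(187180583, 23413050) ≈ 7.9947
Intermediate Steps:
Add(Mul(15425, Pow(Mul(-41, -47), -1)), Mul(Pow(22, 2), Pow(-48600, -1))) = Add(Mul(15425, Pow(1927, -1)), Mul(484, Rational(-1, 48600))) = Add(Mul(15425, Rational(1, 1927)), Rational(-121, 12150)) = Add(Rational(15425, 1927), Rational(-121, 12150)) = Rational(187180583, 23413050)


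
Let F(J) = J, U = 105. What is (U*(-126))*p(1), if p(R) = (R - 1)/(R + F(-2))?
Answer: 0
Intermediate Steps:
p(R) = (-1 + R)/(-2 + R) (p(R) = (R - 1)/(R - 2) = (-1 + R)/(-2 + R))
(U*(-126))*p(1) = (105*(-126))*((-1 + 1)/(-2 + 1)) = -13230*0/(-1) = -(-13230)*0 = -13230*0 = 0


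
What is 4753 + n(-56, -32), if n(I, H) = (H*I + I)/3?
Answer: 15995/3 ≈ 5331.7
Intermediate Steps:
n(I, H) = I/3 + H*I/3 (n(I, H) = (I + H*I)*(⅓) = I/3 + H*I/3)
4753 + n(-56, -32) = 4753 + (⅓)*(-56)*(1 - 32) = 4753 + (⅓)*(-56)*(-31) = 4753 + 1736/3 = 15995/3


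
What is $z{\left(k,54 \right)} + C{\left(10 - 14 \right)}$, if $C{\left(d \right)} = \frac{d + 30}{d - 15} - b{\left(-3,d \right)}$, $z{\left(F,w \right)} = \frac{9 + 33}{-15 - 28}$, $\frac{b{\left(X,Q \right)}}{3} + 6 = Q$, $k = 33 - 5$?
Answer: $\frac{22594}{817} \approx 27.655$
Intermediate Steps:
$k = 28$ ($k = 33 - 5 = 28$)
$b{\left(X,Q \right)} = -18 + 3 Q$
$z{\left(F,w \right)} = - \frac{42}{43}$ ($z{\left(F,w \right)} = \frac{42}{-43} = 42 \left(- \frac{1}{43}\right) = - \frac{42}{43}$)
$C{\left(d \right)} = 18 - 3 d + \frac{30 + d}{-15 + d}$ ($C{\left(d \right)} = \frac{d + 30}{d - 15} - \left(-18 + 3 d\right) = \frac{30 + d}{-15 + d} - \left(-18 + 3 d\right) = 18 - 3 d + \frac{30 + d}{-15 + d}$)
$z{\left(k,54 \right)} + C{\left(10 - 14 \right)} = - \frac{42}{43} + \frac{-240 - 3 \left(10 - 14\right)^{2} + 64 \left(10 - 14\right)}{-15 + \left(10 - 14\right)} = - \frac{42}{43} + \frac{-240 - 3 \left(-4\right)^{2} + 64 \left(-4\right)}{-15 - 4} = - \frac{42}{43} + \frac{-240 - 48 - 256}{-19} = - \frac{42}{43} - \frac{-240 - 48 - 256}{19} = - \frac{42}{43} - - \frac{544}{19} = - \frac{42}{43} + \frac{544}{19} = \frac{22594}{817}$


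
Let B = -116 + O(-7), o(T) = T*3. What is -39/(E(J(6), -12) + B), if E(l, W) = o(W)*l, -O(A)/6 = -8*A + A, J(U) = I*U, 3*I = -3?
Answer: 39/194 ≈ 0.20103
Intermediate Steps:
I = -1 (I = (1/3)*(-3) = -1)
o(T) = 3*T
J(U) = -U
O(A) = 42*A (O(A) = -6*(-8*A + A) = -(-42)*A = 42*A)
E(l, W) = 3*W*l (E(l, W) = (3*W)*l = 3*W*l)
B = -410 (B = -116 + 42*(-7) = -116 - 294 = -410)
-39/(E(J(6), -12) + B) = -39/(3*(-12)*(-1*6) - 410) = -39/(3*(-12)*(-6) - 410) = -39/(216 - 410) = -39/(-194) = -39*(-1/194) = 39/194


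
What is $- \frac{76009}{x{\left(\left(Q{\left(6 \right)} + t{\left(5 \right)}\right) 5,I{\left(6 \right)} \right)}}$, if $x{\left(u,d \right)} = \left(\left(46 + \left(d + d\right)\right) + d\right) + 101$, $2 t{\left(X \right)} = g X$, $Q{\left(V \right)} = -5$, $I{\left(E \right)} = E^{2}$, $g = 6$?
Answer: $- \frac{76009}{255} \approx -298.07$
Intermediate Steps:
$t{\left(X \right)} = 3 X$ ($t{\left(X \right)} = \frac{6 X}{2} = 3 X$)
$x{\left(u,d \right)} = 147 + 3 d$ ($x{\left(u,d \right)} = \left(\left(46 + 2 d\right) + d\right) + 101 = \left(46 + 3 d\right) + 101 = 147 + 3 d$)
$- \frac{76009}{x{\left(\left(Q{\left(6 \right)} + t{\left(5 \right)}\right) 5,I{\left(6 \right)} \right)}} = - \frac{76009}{147 + 3 \cdot 6^{2}} = - \frac{76009}{147 + 3 \cdot 36} = - \frac{76009}{147 + 108} = - \frac{76009}{255}$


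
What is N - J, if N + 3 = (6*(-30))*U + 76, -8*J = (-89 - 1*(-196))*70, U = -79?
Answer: 60917/4 ≈ 15229.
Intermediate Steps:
J = -3745/4 (J = -(-89 - 1*(-196))*70/8 = -(-89 + 196)*70/8 = -107*70/8 = -1/8*7490 = -3745/4 ≈ -936.25)
N = 14293 (N = -3 + ((6*(-30))*(-79) + 76) = -3 + (-180*(-79) + 76) = -3 + (14220 + 76) = -3 + 14296 = 14293)
N - J = 14293 - 1*(-3745/4) = 14293 + 3745/4 = 60917/4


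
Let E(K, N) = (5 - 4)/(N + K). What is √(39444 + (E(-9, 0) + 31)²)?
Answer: 2*√818062/9 ≈ 200.99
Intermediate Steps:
E(K, N) = 1/(K + N)
√(39444 + (E(-9, 0) + 31)²) = √(39444 + (1/(-9 + 0) + 31)²) = √(39444 + (1/(-9) + 31)²) = √(39444 + (-⅑ + 31)²) = √(39444 + (278/9)²) = √(39444 + 77284/81) = √(3272248/81) = 2*√818062/9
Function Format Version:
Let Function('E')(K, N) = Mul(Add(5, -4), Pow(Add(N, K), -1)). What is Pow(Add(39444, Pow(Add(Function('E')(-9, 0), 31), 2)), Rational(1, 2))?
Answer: Mul(Rational(2, 9), Pow(818062, Rational(1, 2))) ≈ 200.99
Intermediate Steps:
Function('E')(K, N) = Pow(Add(K, N), -1) (Function('E')(K, N) = Mul(1, Pow(Add(K, N), -1)) = Pow(Add(K, N), -1))
Pow(Add(39444, Pow(Add(Function('E')(-9, 0), 31), 2)), Rational(1, 2)) = Pow(Add(39444, Pow(Add(Pow(Add(-9, 0), -1), 31), 2)), Rational(1, 2)) = Pow(Add(39444, Pow(Add(Pow(-9, -1), 31), 2)), Rational(1, 2)) = Pow(Add(39444, Pow(Add(Rational(-1, 9), 31), 2)), Rational(1, 2)) = Pow(Add(39444, Pow(Rational(278, 9), 2)), Rational(1, 2)) = Pow(Add(39444, Rational(77284, 81)), Rational(1, 2)) = Pow(Rational(3272248, 81), Rational(1, 2)) = Mul(Rational(2, 9), Pow(818062, Rational(1, 2)))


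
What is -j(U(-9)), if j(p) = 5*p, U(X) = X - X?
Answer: 0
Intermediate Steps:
U(X) = 0
-j(U(-9)) = -5*0 = -1*0 = 0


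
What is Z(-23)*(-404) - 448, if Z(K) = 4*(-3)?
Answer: 4400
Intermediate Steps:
Z(K) = -12
Z(-23)*(-404) - 448 = -12*(-404) - 448 = 4848 - 448 = 4400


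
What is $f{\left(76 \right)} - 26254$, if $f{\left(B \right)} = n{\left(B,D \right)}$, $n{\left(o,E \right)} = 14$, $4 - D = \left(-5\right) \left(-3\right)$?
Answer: $-26240$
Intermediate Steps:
$D = -11$ ($D = 4 - \left(-5\right) \left(-3\right) = 4 - 15 = -11$)
$f{\left(B \right)} = 14$
$f{\left(76 \right)} - 26254 = 14 - 26254 = -26240$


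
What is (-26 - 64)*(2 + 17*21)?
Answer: -32310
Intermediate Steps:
(-26 - 64)*(2 + 17*21) = -90*(2 + 357) = -90*359 = -32310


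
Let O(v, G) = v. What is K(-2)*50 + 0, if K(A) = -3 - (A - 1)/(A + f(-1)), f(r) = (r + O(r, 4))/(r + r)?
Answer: -300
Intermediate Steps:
f(r) = 1 (f(r) = (r + r)/(r + r) = (2*r)/((2*r)) = (2*r)*(1/(2*r)) = 1)
K(A) = -3 - (-1 + A)/(1 + A) (K(A) = -3 - (A - 1)/(A + 1) = -3 - (-1 + A)/(1 + A))
K(-2)*50 + 0 = (2*(-1 - 2*(-2))/(1 - 2))*50 + 0 = (2*(-1 + 4)/(-1))*50 + 0 = (2*(-1)*3)*50 + 0 = -6*50 + 0 = -300 + 0 = -300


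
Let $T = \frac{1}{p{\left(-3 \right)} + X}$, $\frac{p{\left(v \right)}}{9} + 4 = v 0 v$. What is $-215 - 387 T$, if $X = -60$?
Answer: $- \frac{6751}{32} \approx -210.97$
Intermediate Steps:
$p{\left(v \right)} = -36$ ($p{\left(v \right)} = -36 + 9 v 0 v = -36 + 9 \cdot 0 v = -36 + 9 \cdot 0 = -36 + 0 = -36$)
$T = - \frac{1}{96}$ ($T = \frac{1}{-36 - 60} = \frac{1}{-96} = - \frac{1}{96} \approx -0.010417$)
$-215 - 387 T = -215 - - \frac{129}{32} = -215 + \frac{129}{32} = - \frac{6751}{32}$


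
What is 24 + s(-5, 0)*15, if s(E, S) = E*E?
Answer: 399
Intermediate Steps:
s(E, S) = E²
24 + s(-5, 0)*15 = 24 + (-5)²*15 = 24 + 25*15 = 24 + 375 = 399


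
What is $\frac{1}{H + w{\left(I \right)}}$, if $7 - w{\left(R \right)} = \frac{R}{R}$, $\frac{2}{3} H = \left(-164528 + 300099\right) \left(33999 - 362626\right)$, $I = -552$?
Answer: $- \frac{2}{133656873039} \approx -1.4964 \cdot 10^{-11}$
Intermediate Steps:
$H = - \frac{133656873051}{2}$ ($H = \frac{3 \left(-164528 + 300099\right) \left(33999 - 362626\right)}{2} = \frac{3 \cdot 135571 \left(-328627\right)}{2} = \frac{3}{2} \left(-44552291017\right) = - \frac{133656873051}{2} \approx -6.6828 \cdot 10^{10}$)
$w{\left(R \right)} = 6$ ($w{\left(R \right)} = 7 - \frac{R}{R} = 7 - 1 = 6$)
$\frac{1}{H + w{\left(I \right)}} = \frac{1}{- \frac{133656873051}{2} + 6} = \frac{1}{- \frac{133656873039}{2}} = - \frac{2}{133656873039}$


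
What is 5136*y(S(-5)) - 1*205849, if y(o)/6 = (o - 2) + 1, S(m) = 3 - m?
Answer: 9863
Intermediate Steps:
y(o) = -6 + 6*o (y(o) = 6*((o - 2) + 1) = 6*((-2 + o) + 1) = 6*(-1 + o) = -6 + 6*o)
5136*y(S(-5)) - 1*205849 = 5136*(-6 + 6*(3 - 1*(-5))) - 1*205849 = 5136*(-6 + 6*(3 + 5)) - 205849 = 5136*(-6 + 6*8) - 205849 = 5136*(-6 + 48) - 205849 = 5136*42 - 205849 = 215712 - 205849 = 9863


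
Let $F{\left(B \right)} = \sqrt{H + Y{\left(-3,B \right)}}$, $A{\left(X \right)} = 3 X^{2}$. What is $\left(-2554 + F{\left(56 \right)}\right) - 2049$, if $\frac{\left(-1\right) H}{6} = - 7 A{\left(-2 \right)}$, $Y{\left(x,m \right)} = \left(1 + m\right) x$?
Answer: $-4603 + 3 \sqrt{37} \approx -4584.8$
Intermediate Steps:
$Y{\left(x,m \right)} = x \left(1 + m\right)$
$H = 504$ ($H = - 6 \left(- 7 \cdot 3 \left(-2\right)^{2}\right) = - 6 \left(- 7 \cdot 3 \cdot 4\right) = - 6 \left(\left(-7\right) 12\right) = \left(-6\right) \left(-84\right) = 504$)
$F{\left(B \right)} = \sqrt{501 - 3 B}$ ($F{\left(B \right)} = \sqrt{504 - 3 \left(1 + B\right)} = \sqrt{504 - \left(3 + 3 B\right)} = \sqrt{501 - 3 B}$)
$\left(-2554 + F{\left(56 \right)}\right) - 2049 = \left(-2554 + \sqrt{501 - 168}\right) - 2049 = \left(-2554 + \sqrt{333}\right) - 2049 = \left(-2554 + 3 \sqrt{37}\right) - 2049 = -4603 + 3 \sqrt{37}$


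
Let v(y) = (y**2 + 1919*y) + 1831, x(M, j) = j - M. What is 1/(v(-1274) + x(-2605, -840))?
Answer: -1/818134 ≈ -1.2223e-6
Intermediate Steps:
v(y) = 1831 + y**2 + 1919*y
1/(v(-1274) + x(-2605, -840)) = 1/((1831 + (-1274)**2 + 1919*(-1274)) + (-840 - 1*(-2605))) = 1/((1831 + 1623076 - 2444806) + (-840 + 2605)) = 1/(-819899 + 1765) = 1/(-818134) = -1/818134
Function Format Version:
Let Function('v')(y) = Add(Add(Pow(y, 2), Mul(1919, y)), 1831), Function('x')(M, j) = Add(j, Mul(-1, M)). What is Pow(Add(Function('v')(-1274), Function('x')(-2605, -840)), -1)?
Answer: Rational(-1, 818134) ≈ -1.2223e-6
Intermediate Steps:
Function('v')(y) = Add(1831, Pow(y, 2), Mul(1919, y))
Pow(Add(Function('v')(-1274), Function('x')(-2605, -840)), -1) = Pow(Add(Add(1831, Pow(-1274, 2), Mul(1919, -1274)), Add(-840, Mul(-1, -2605))), -1) = Pow(Add(Add(1831, 1623076, -2444806), Add(-840, 2605)), -1) = Pow(Add(-819899, 1765), -1) = Pow(-818134, -1) = Rational(-1, 818134)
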